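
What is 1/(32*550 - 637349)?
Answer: -1/619749 ≈ -1.6136e-6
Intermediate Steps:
1/(32*550 - 637349) = 1/(17600 - 637349) = 1/(-619749) = -1/619749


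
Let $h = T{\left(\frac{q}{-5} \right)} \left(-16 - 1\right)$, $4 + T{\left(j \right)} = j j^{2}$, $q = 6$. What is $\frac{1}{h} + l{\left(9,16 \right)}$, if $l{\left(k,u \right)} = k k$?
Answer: $\frac{986057}{12172} \approx 81.01$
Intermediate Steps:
$T{\left(j \right)} = -4 + j^{3}$ ($T{\left(j \right)} = -4 + j j^{2} = -4 + j^{3}$)
$l{\left(k,u \right)} = k^{2}$
$h = \frac{12172}{125}$ ($h = \left(-4 + \left(\frac{6}{-5}\right)^{3}\right) \left(-16 - 1\right) = \left(-4 + \left(6 \left(- \frac{1}{5}\right)\right)^{3}\right) \left(-17\right) = \left(-4 + \left(- \frac{6}{5}\right)^{3}\right) \left(-17\right) = \left(-4 - \frac{216}{125}\right) \left(-17\right) = \left(- \frac{716}{125}\right) \left(-17\right) = \frac{12172}{125} \approx 97.376$)
$\frac{1}{h} + l{\left(9,16 \right)} = \frac{1}{\frac{12172}{125}} + 9^{2} = \frac{125}{12172} + 81 = \frac{986057}{12172}$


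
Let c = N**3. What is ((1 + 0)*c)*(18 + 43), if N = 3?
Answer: 1647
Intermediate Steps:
c = 27 (c = 3**3 = 27)
((1 + 0)*c)*(18 + 43) = ((1 + 0)*27)*(18 + 43) = (1*27)*61 = 27*61 = 1647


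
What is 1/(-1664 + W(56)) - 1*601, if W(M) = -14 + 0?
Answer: -1008479/1678 ≈ -601.00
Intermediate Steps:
W(M) = -14
1/(-1664 + W(56)) - 1*601 = 1/(-1664 - 14) - 1*601 = 1/(-1678) - 601 = -1/1678 - 601 = -1008479/1678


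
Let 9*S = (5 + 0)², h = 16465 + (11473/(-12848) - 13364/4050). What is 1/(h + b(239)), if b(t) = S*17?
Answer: 2365200/39044791349 ≈ 6.0577e-5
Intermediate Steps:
h = 38933101349/2365200 (h = 16465 + (11473*(-1/12848) - 13364*1/4050) = 16465 + (-1043/1168 - 6682/2025) = 16465 - 9916651/2365200 = 38933101349/2365200 ≈ 16461.)
S = 25/9 (S = (5 + 0)²/9 = (⅑)*5² = (⅑)*25 = 25/9 ≈ 2.7778)
b(t) = 425/9 (b(t) = (25/9)*17 = 425/9)
1/(h + b(239)) = 1/(38933101349/2365200 + 425/9) = 1/(39044791349/2365200) = 2365200/39044791349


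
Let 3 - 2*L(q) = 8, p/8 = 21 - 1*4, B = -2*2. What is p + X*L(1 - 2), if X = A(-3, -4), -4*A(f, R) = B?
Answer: 267/2 ≈ 133.50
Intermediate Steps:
B = -4
A(f, R) = 1 (A(f, R) = -1/4*(-4) = 1)
p = 136 (p = 8*(21 - 1*4) = 8*(21 - 4) = 8*17 = 136)
L(q) = -5/2 (L(q) = 3/2 - 1/2*8 = 3/2 - 4 = -5/2)
X = 1
p + X*L(1 - 2) = 136 + 1*(-5/2) = 136 - 5/2 = 267/2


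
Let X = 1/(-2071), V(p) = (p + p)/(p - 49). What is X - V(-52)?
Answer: -215485/209171 ≈ -1.0302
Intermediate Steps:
V(p) = 2*p/(-49 + p) (V(p) = (2*p)/(-49 + p) = 2*p/(-49 + p))
X = -1/2071 ≈ -0.00048286
X - V(-52) = -1/2071 - 2*(-52)/(-49 - 52) = -1/2071 - 2*(-52)/(-101) = -1/2071 - 2*(-52)*(-1)/101 = -1/2071 - 1*104/101 = -1/2071 - 104/101 = -215485/209171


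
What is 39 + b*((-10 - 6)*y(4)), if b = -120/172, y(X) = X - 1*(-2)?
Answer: 4557/43 ≈ 105.98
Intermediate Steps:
y(X) = 2 + X (y(X) = X + 2 = 2 + X)
b = -30/43 (b = -120*1/172 = -30/43 ≈ -0.69767)
39 + b*((-10 - 6)*y(4)) = 39 - 30*(-10 - 6)*(2 + 4)/43 = 39 - (-480)*6/43 = 39 - 30/43*(-96) = 39 + 2880/43 = 4557/43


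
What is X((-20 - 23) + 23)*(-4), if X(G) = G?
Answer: 80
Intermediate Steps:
X((-20 - 23) + 23)*(-4) = ((-20 - 23) + 23)*(-4) = (-43 + 23)*(-4) = -20*(-4) = 80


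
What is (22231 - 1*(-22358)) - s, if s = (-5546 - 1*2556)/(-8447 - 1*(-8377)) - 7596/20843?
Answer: 32443729312/729505 ≈ 44474.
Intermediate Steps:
s = 84169133/729505 (s = (-5546 - 2556)/(-8447 + 8377) - 7596*1/20843 = -8102/(-70) - 7596/20843 = -8102*(-1/70) - 7596/20843 = 4051/35 - 7596/20843 = 84169133/729505 ≈ 115.38)
(22231 - 1*(-22358)) - s = (22231 - 1*(-22358)) - 1*84169133/729505 = (22231 + 22358) - 84169133/729505 = 44589 - 84169133/729505 = 32443729312/729505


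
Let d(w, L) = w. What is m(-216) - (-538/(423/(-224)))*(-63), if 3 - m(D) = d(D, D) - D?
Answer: 843725/47 ≈ 17952.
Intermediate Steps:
m(D) = 3 (m(D) = 3 - (D - D) = 3 - 1*0 = 3 + 0 = 3)
m(-216) - (-538/(423/(-224)))*(-63) = 3 - (-538/(423/(-224)))*(-63) = 3 - (-538/(423*(-1/224)))*(-63) = 3 - (-538/(-423/224))*(-63) = 3 - (-538*(-224/423))*(-63) = 3 - 120512*(-63)/423 = 3 - 1*(-843584/47) = 3 + 843584/47 = 843725/47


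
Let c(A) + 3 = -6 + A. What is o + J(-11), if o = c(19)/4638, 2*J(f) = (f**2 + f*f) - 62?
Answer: 208715/2319 ≈ 90.002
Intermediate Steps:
c(A) = -9 + A (c(A) = -3 + (-6 + A) = -9 + A)
J(f) = -31 + f**2 (J(f) = ((f**2 + f*f) - 62)/2 = ((f**2 + f**2) - 62)/2 = (2*f**2 - 62)/2 = (-62 + 2*f**2)/2 = -31 + f**2)
o = 5/2319 (o = (-9 + 19)/4638 = 10*(1/4638) = 5/2319 ≈ 0.0021561)
o + J(-11) = 5/2319 + (-31 + (-11)**2) = 5/2319 + (-31 + 121) = 5/2319 + 90 = 208715/2319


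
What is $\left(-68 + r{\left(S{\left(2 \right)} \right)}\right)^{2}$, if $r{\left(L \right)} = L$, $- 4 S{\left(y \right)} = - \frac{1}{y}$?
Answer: $\frac{294849}{64} \approx 4607.0$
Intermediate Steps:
$S{\left(y \right)} = \frac{1}{4 y}$ ($S{\left(y \right)} = - \frac{\left(-1\right) \frac{1}{y}}{4} = \frac{1}{4 y}$)
$\left(-68 + r{\left(S{\left(2 \right)} \right)}\right)^{2} = \left(-68 + \frac{1}{4 \cdot 2}\right)^{2} = \left(-68 + \frac{1}{4} \cdot \frac{1}{2}\right)^{2} = \left(-68 + \frac{1}{8}\right)^{2} = \left(- \frac{543}{8}\right)^{2} = \frac{294849}{64}$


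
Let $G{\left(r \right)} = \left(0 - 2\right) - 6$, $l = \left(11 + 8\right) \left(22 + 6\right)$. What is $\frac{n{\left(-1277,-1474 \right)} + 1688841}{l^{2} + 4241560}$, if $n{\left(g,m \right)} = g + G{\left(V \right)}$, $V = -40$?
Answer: $\frac{24817}{66538} \approx 0.37297$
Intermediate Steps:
$l = 532$ ($l = 19 \cdot 28 = 532$)
$G{\left(r \right)} = -8$ ($G{\left(r \right)} = -2 - 6 = -8$)
$n{\left(g,m \right)} = -8 + g$ ($n{\left(g,m \right)} = g - 8 = -8 + g$)
$\frac{n{\left(-1277,-1474 \right)} + 1688841}{l^{2} + 4241560} = \frac{\left(-8 - 1277\right) + 1688841}{532^{2} + 4241560} = \frac{-1285 + 1688841}{283024 + 4241560} = \frac{1687556}{4524584} = 1687556 \cdot \frac{1}{4524584} = \frac{24817}{66538}$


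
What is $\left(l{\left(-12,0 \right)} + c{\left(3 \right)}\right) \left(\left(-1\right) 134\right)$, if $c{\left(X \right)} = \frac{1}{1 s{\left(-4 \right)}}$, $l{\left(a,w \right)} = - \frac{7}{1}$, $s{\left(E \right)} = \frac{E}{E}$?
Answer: $804$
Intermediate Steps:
$s{\left(E \right)} = 1$
$l{\left(a,w \right)} = -7$ ($l{\left(a,w \right)} = \left(-7\right) 1 = -7$)
$c{\left(X \right)} = 1$ ($c{\left(X \right)} = \frac{1}{1 \cdot 1} = 1^{-1} = 1$)
$\left(l{\left(-12,0 \right)} + c{\left(3 \right)}\right) \left(\left(-1\right) 134\right) = \left(-7 + 1\right) \left(\left(-1\right) 134\right) = \left(-6\right) \left(-134\right) = 804$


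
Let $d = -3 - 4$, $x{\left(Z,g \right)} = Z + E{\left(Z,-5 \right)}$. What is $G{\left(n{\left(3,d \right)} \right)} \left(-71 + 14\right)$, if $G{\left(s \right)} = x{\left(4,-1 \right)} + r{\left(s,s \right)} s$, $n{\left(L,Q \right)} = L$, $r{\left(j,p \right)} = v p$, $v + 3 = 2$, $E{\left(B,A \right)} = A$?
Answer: $570$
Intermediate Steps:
$v = -1$ ($v = -3 + 2 = -1$)
$x{\left(Z,g \right)} = -5 + Z$ ($x{\left(Z,g \right)} = Z - 5 = -5 + Z$)
$d = -7$
$r{\left(j,p \right)} = - p$
$G{\left(s \right)} = -1 - s^{2}$ ($G{\left(s \right)} = \left(-5 + 4\right) + - s s = -1 - s^{2}$)
$G{\left(n{\left(3,d \right)} \right)} \left(-71 + 14\right) = \left(-1 - 3^{2}\right) \left(-71 + 14\right) = \left(-1 - 9\right) \left(-57\right) = \left(-10\right) \left(-57\right) = 570$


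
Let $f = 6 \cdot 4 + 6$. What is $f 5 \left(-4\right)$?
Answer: $-600$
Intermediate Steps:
$f = 30$ ($f = 24 + 6 = 30$)
$f 5 \left(-4\right) = 30 \cdot 5 \left(-4\right) = 150 \left(-4\right) = -600$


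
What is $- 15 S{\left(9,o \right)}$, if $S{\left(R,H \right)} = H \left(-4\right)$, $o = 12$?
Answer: $720$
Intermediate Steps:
$S{\left(R,H \right)} = - 4 H$
$- 15 S{\left(9,o \right)} = - 15 \left(\left(-4\right) 12\right) = \left(-15\right) \left(-48\right) = 720$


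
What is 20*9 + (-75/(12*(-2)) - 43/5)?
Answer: 6981/40 ≈ 174.52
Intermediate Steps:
20*9 + (-75/(12*(-2)) - 43/5) = 180 + (-75/(-24) - 43*⅕) = 180 + (-75*(-1/24) - 43/5) = 180 + (25/8 - 43/5) = 180 - 219/40 = 6981/40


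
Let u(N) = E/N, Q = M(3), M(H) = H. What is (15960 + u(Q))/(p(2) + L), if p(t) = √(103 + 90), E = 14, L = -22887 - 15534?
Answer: -43812747/105440932 - 3421*√193/316322796 ≈ -0.41567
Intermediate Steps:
L = -38421
Q = 3
u(N) = 14/N
p(t) = √193
(15960 + u(Q))/(p(2) + L) = (15960 + 14/3)/(√193 - 38421) = (15960 + 14*(⅓))/(-38421 + √193) = (15960 + 14/3)/(-38421 + √193) = 47894/(3*(-38421 + √193))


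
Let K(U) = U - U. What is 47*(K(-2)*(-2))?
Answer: 0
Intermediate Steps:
K(U) = 0
47*(K(-2)*(-2)) = 47*(0*(-2)) = 47*0 = 0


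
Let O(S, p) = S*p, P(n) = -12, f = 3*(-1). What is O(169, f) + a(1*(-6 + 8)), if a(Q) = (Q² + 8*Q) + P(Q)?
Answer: -499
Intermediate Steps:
f = -3
a(Q) = -12 + Q² + 8*Q (a(Q) = (Q² + 8*Q) - 12 = -12 + Q² + 8*Q)
O(169, f) + a(1*(-6 + 8)) = 169*(-3) + (-12 + (1*(-6 + 8))² + 8*(1*(-6 + 8))) = -507 + (-12 + (1*2)² + 8*(1*2)) = -507 + (-12 + 2² + 8*2) = -507 + (-12 + 4 + 16) = -507 + 8 = -499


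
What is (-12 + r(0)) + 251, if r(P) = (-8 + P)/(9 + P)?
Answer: 2143/9 ≈ 238.11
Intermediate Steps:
r(P) = (-8 + P)/(9 + P)
(-12 + r(0)) + 251 = (-12 + (-8 + 0)/(9 + 0)) + 251 = (-12 - 8/9) + 251 = -116/9 + 251 = 2143/9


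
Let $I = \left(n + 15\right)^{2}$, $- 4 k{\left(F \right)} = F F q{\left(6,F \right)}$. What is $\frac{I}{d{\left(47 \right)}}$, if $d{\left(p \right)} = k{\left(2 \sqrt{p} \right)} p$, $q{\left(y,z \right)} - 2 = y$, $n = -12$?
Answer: $- \frac{9}{17672} \approx -0.00050928$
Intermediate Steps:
$q{\left(y,z \right)} = 2 + y$
$k{\left(F \right)} = - 2 F^{2}$ ($k{\left(F \right)} = - \frac{F F \left(2 + 6\right)}{4} = - \frac{F^{2} \cdot 8}{4} = - \frac{8 F^{2}}{4} = - 2 F^{2}$)
$d{\left(p \right)} = - 8 p^{2}$ ($d{\left(p \right)} = - 2 \left(2 \sqrt{p}\right)^{2} p = - 2 \cdot 4 p p = - 8 p p = - 8 p^{2}$)
$I = 9$ ($I = \left(-12 + 15\right)^{2} = 3^{2} = 9$)
$\frac{I}{d{\left(47 \right)}} = \frac{9}{\left(-8\right) 47^{2}} = \frac{9}{\left(-8\right) 2209} = \frac{9}{-17672} = 9 \left(- \frac{1}{17672}\right) = - \frac{9}{17672}$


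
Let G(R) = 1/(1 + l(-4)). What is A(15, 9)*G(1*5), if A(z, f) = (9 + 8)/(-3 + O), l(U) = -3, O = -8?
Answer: 17/22 ≈ 0.77273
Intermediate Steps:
G(R) = -1/2 (G(R) = 1/(1 - 3) = 1/(-2) = -1/2)
A(z, f) = -17/11 (A(z, f) = (9 + 8)/(-3 - 8) = 17/(-11) = 17*(-1/11) = -17/11)
A(15, 9)*G(1*5) = -17/11*(-1/2) = 17/22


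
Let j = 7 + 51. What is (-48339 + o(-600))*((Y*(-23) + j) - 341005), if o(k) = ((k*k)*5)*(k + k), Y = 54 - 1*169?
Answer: 730748673180378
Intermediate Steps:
Y = -115 (Y = 54 - 169 = -115)
j = 58
o(k) = 10*k**3 (o(k) = (k**2*5)*(2*k) = (5*k**2)*(2*k) = 10*k**3)
(-48339 + o(-600))*((Y*(-23) + j) - 341005) = (-48339 + 10*(-600)**3)*((-115*(-23) + 58) - 341005) = (-48339 + 10*(-216000000))*((2645 + 58) - 341005) = (-48339 - 2160000000)*(2703 - 341005) = -2160048339*(-338302) = 730748673180378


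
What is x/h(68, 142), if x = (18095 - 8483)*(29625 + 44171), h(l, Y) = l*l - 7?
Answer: 1382704/9 ≈ 1.5363e+5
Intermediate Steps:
h(l, Y) = -7 + l² (h(l, Y) = l² - 7 = -7 + l²)
x = 709327152 (x = 9612*73796 = 709327152)
x/h(68, 142) = 709327152/(-7 + 68²) = 709327152/(-7 + 4624) = 709327152/4617 = 709327152*(1/4617) = 1382704/9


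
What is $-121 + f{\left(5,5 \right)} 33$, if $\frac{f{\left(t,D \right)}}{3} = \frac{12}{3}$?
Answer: $275$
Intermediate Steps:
$f{\left(t,D \right)} = 12$ ($f{\left(t,D \right)} = 3 \cdot \frac{12}{3} = 3 \cdot 12 \cdot \frac{1}{3} = 3 \cdot 4 = 12$)
$-121 + f{\left(5,5 \right)} 33 = -121 + 12 \cdot 33 = -121 + 396 = 275$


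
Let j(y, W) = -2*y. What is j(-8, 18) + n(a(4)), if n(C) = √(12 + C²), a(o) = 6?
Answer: 16 + 4*√3 ≈ 22.928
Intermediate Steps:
j(-8, 18) + n(a(4)) = -2*(-8) + √(12 + 6²) = 16 + √(12 + 36) = 16 + √48 = 16 + 4*√3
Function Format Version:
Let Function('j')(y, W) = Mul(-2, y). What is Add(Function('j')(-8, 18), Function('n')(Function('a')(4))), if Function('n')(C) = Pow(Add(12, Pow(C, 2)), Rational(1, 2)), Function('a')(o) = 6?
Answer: Add(16, Mul(4, Pow(3, Rational(1, 2)))) ≈ 22.928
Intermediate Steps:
Add(Function('j')(-8, 18), Function('n')(Function('a')(4))) = Add(Mul(-2, -8), Pow(Add(12, Pow(6, 2)), Rational(1, 2))) = Add(16, Pow(Add(12, 36), Rational(1, 2))) = Add(16, Pow(48, Rational(1, 2))) = Add(16, Mul(4, Pow(3, Rational(1, 2))))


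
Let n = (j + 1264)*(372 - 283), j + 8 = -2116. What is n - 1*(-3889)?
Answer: -72651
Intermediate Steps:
j = -2124 (j = -8 - 2116 = -2124)
n = -76540 (n = (-2124 + 1264)*(372 - 283) = -860*89 = -76540)
n - 1*(-3889) = -76540 - 1*(-3889) = -76540 + 3889 = -72651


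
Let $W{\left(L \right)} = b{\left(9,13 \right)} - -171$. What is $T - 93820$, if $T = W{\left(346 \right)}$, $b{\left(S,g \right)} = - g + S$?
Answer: $-93653$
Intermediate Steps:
$b{\left(S,g \right)} = S - g$
$W{\left(L \right)} = 167$ ($W{\left(L \right)} = \left(9 - 13\right) - -171 = \left(9 - 13\right) + 171 = -4 + 171 = 167$)
$T = 167$
$T - 93820 = 167 - 93820 = -93653$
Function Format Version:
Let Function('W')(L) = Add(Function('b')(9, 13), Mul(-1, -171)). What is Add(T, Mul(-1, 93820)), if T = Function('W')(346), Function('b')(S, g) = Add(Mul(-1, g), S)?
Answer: -93653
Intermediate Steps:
Function('b')(S, g) = Add(S, Mul(-1, g))
Function('W')(L) = 167 (Function('W')(L) = Add(Add(9, Mul(-1, 13)), Mul(-1, -171)) = Add(Add(9, -13), 171) = Add(-4, 171) = 167)
T = 167
Add(T, Mul(-1, 93820)) = Add(167, Mul(-1, 93820)) = Add(167, -93820) = -93653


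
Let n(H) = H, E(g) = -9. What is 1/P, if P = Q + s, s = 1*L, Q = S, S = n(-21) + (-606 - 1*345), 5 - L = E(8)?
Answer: -1/958 ≈ -0.0010438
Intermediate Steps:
L = 14 (L = 5 - 1*(-9) = 5 + 9 = 14)
S = -972 (S = -21 + (-606 - 1*345) = -21 + (-606 - 345) = -21 - 951 = -972)
Q = -972
s = 14 (s = 1*14 = 14)
P = -958 (P = -972 + 14 = -958)
1/P = 1/(-958) = -1/958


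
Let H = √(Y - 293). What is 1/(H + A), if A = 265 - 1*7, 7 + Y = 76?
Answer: 129/33394 - I*√14/16697 ≈ 0.003863 - 0.00022409*I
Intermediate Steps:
Y = 69 (Y = -7 + 76 = 69)
A = 258 (A = 265 - 7 = 258)
H = 4*I*√14 (H = √(69 - 293) = √(-224) = 4*I*√14 ≈ 14.967*I)
1/(H + A) = 1/(4*I*√14 + 258) = 1/(258 + 4*I*√14)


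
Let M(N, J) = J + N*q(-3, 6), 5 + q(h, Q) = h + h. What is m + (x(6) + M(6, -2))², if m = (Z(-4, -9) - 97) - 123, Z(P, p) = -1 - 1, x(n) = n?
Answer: 3622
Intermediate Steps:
q(h, Q) = -5 + 2*h (q(h, Q) = -5 + (h + h) = -5 + 2*h)
Z(P, p) = -2
M(N, J) = J - 11*N (M(N, J) = J + N*(-5 + 2*(-3)) = J + N*(-5 - 6) = J + N*(-11) = J - 11*N)
m = -222 (m = (-2 - 97) - 123 = -99 - 123 = -222)
m + (x(6) + M(6, -2))² = -222 + (6 + (-2 - 11*6))² = -222 + (6 + (-2 - 66))² = -222 + (6 - 68)² = -222 + (-62)² = -222 + 3844 = 3622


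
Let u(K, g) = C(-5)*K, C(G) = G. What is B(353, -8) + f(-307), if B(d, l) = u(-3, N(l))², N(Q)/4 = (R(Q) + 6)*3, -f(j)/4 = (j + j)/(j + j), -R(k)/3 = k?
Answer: 221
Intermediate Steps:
R(k) = -3*k
f(j) = -4 (f(j) = -4*(j + j)/(j + j) = -4*2*j/(2*j) = -4*2*j*1/(2*j) = -4*1 = -4)
N(Q) = 72 - 36*Q (N(Q) = 4*((-3*Q + 6)*3) = 4*((6 - 3*Q)*3) = 4*(18 - 9*Q) = 72 - 36*Q)
u(K, g) = -5*K
B(d, l) = 225 (B(d, l) = (-5*(-3))² = 15² = 225)
B(353, -8) + f(-307) = 225 - 4 = 221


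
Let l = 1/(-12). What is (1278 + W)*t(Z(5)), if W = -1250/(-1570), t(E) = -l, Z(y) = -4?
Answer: 200771/1884 ≈ 106.57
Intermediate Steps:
l = -1/12 ≈ -0.083333
t(E) = 1/12 (t(E) = -1*(-1/12) = 1/12)
W = 125/157 (W = -1250*(-1/1570) = 125/157 ≈ 0.79618)
(1278 + W)*t(Z(5)) = (1278 + 125/157)*(1/12) = (200771/157)*(1/12) = 200771/1884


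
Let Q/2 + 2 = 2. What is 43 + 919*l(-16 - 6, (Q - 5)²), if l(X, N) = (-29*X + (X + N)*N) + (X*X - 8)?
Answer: 1092734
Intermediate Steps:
Q = 0 (Q = -4 + 2*2 = -4 + 4 = 0)
l(X, N) = -8 + X² - 29*X + N*(N + X) (l(X, N) = (-29*X + (N + X)*N) + (X² - 8) = (-29*X + N*(N + X)) + (-8 + X²) = -8 + X² - 29*X + N*(N + X))
43 + 919*l(-16 - 6, (Q - 5)²) = 43 + 919*(-8 + ((0 - 5)²)² + (-16 - 6)² - 29*(-16 - 6) + (0 - 5)²*(-16 - 6)) = 43 + 919*(-8 + ((-5)²)² + (-22)² - 29*(-22) + (-5)²*(-22)) = 43 + 919*(-8 + 25² + 484 + 638 + 25*(-22)) = 43 + 919*(-8 + 625 + 484 + 638 - 550) = 43 + 919*1189 = 43 + 1092691 = 1092734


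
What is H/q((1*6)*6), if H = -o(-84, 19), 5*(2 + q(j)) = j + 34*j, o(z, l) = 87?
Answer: -87/250 ≈ -0.34800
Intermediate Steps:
q(j) = -2 + 7*j (q(j) = -2 + (j + 34*j)/5 = -2 + (35*j)/5 = -2 + 7*j)
H = -87 (H = -1*87 = -87)
H/q((1*6)*6) = -87/(-2 + 7*((1*6)*6)) = -87/(-2 + 7*(6*6)) = -87/(-2 + 7*36) = -87/(-2 + 252) = -87/250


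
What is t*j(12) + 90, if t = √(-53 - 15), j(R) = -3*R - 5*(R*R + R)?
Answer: 90 - 1632*I*√17 ≈ 90.0 - 6728.9*I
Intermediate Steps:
j(R) = -8*R - 5*R² (j(R) = -3*R - 5*(R² + R) = -3*R - 5*(R + R²) = -3*R + (-5*R - 5*R²) = -8*R - 5*R²)
t = 2*I*√17 (t = √(-68) = 2*I*√17 ≈ 8.2462*I)
t*j(12) + 90 = (2*I*√17)*(-1*12*(8 + 5*12)) + 90 = (2*I*√17)*(-1*12*(8 + 60)) + 90 = (2*I*√17)*(-1*12*68) + 90 = (2*I*√17)*(-816) + 90 = -1632*I*√17 + 90 = 90 - 1632*I*√17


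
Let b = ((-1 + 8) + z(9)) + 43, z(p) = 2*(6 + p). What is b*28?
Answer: 2240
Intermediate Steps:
z(p) = 12 + 2*p
b = 80 (b = ((-1 + 8) + (12 + 2*9)) + 43 = (7 + (12 + 18)) + 43 = (7 + 30) + 43 = 37 + 43 = 80)
b*28 = 80*28 = 2240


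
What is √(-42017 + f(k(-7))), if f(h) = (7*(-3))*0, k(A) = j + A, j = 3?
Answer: I*√42017 ≈ 204.98*I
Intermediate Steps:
k(A) = 3 + A
f(h) = 0 (f(h) = -21*0 = 0)
√(-42017 + f(k(-7))) = √(-42017 + 0) = √(-42017) = I*√42017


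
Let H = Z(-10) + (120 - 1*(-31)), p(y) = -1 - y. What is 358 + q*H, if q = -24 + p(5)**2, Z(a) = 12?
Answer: 2314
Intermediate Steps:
q = 12 (q = -24 + (-1 - 1*5)**2 = -24 + (-1 - 5)**2 = -24 + (-6)**2 = -24 + 36 = 12)
H = 163 (H = 12 + (120 - 1*(-31)) = 12 + (120 + 31) = 12 + 151 = 163)
358 + q*H = 358 + 12*163 = 358 + 1956 = 2314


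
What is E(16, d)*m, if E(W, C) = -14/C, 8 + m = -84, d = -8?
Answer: -161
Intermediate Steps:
m = -92 (m = -8 - 84 = -92)
E(16, d)*m = -14/(-8)*(-92) = -14*(-⅛)*(-92) = (7/4)*(-92) = -161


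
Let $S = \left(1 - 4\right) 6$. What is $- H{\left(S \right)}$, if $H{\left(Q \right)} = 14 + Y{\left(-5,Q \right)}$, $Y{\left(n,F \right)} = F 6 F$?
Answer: $-1958$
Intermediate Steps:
$S = -18$ ($S = \left(-3\right) 6 = -18$)
$Y{\left(n,F \right)} = 6 F^{2}$ ($Y{\left(n,F \right)} = 6 F F = 6 F^{2}$)
$H{\left(Q \right)} = 14 + 6 Q^{2}$
$- H{\left(S \right)} = - (14 + 6 \left(-18\right)^{2}) = - (14 + 6 \cdot 324) = - (14 + 1944) = \left(-1\right) 1958 = -1958$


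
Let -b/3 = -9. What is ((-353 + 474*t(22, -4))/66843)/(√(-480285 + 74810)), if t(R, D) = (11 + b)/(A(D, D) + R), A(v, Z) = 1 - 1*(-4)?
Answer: -2827*I*√331/6969385395 ≈ -7.3798e-6*I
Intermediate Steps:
b = 27 (b = -3*(-9) = 27)
A(v, Z) = 5 (A(v, Z) = 1 + 4 = 5)
t(R, D) = 38/(5 + R) (t(R, D) = (11 + 27)/(5 + R) = 38/(5 + R))
((-353 + 474*t(22, -4))/66843)/(√(-480285 + 74810)) = ((-353 + 474*(38/(5 + 22)))/66843)/(√(-480285 + 74810)) = ((-353 + 474*(38/27))*(1/66843))/(√(-405475)) = ((-353 + 474*(38*(1/27)))*(1/66843))/((35*I*√331)) = ((-353 + 474*(38/27))*(1/66843))*(-I*√331/11585) = ((-353 + 6004/9)*(1/66843))*(-I*√331/11585) = ((2827/9)*(1/66843))*(-I*√331/11585) = 2827*(-I*√331/11585)/601587 = -2827*I*√331/6969385395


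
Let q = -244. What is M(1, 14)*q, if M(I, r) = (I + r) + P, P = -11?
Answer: -976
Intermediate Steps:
M(I, r) = -11 + I + r (M(I, r) = (I + r) - 11 = -11 + I + r)
M(1, 14)*q = (-11 + 1 + 14)*(-244) = 4*(-244) = -976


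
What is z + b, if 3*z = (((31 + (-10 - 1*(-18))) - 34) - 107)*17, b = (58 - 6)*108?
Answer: 5038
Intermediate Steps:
b = 5616 (b = 52*108 = 5616)
z = -578 (z = ((((31 + (-10 - 1*(-18))) - 34) - 107)*17)/3 = ((((31 + (-10 + 18)) - 34) - 107)*17)/3 = ((((31 + 8) - 34) - 107)*17)/3 = (((39 - 34) - 107)*17)/3 = ((5 - 107)*17)/3 = (-102*17)/3 = (1/3)*(-1734) = -578)
z + b = -578 + 5616 = 5038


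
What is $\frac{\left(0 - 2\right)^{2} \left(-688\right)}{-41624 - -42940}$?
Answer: $- \frac{688}{329} \approx -2.0912$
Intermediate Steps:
$\frac{\left(0 - 2\right)^{2} \left(-688\right)}{-41624 - -42940} = \frac{\left(-2\right)^{2} \left(-688\right)}{-41624 + 42940} = \frac{4 \left(-688\right)}{1316} = \left(-2752\right) \frac{1}{1316} = - \frac{688}{329}$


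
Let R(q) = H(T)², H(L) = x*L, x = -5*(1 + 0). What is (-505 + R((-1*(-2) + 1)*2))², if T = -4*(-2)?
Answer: 1199025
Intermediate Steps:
x = -5 (x = -5*1 = -5)
T = 8
H(L) = -5*L
R(q) = 1600 (R(q) = (-5*8)² = (-40)² = 1600)
(-505 + R((-1*(-2) + 1)*2))² = (-505 + 1600)² = 1095² = 1199025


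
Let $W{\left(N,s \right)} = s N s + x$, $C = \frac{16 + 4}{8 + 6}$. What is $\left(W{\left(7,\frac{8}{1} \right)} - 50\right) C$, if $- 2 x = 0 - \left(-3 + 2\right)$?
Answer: $\frac{3975}{7} \approx 567.86$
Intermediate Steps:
$x = - \frac{1}{2}$ ($x = - \frac{0 - \left(-3 + 2\right)}{2} = - \frac{0 - -1}{2} = - \frac{0 + 1}{2} = \left(- \frac{1}{2}\right) 1 = - \frac{1}{2} \approx -0.5$)
$C = \frac{10}{7}$ ($C = \frac{20}{14} = 20 \cdot \frac{1}{14} = \frac{10}{7} \approx 1.4286$)
$W{\left(N,s \right)} = - \frac{1}{2} + N s^{2}$ ($W{\left(N,s \right)} = s N s - \frac{1}{2} = N s s - \frac{1}{2} = N s^{2} - \frac{1}{2} = - \frac{1}{2} + N s^{2}$)
$\left(W{\left(7,\frac{8}{1} \right)} - 50\right) C = \left(\left(- \frac{1}{2} + 7 \left(\frac{8}{1}\right)^{2}\right) - 50\right) \frac{10}{7} = \left(\left(- \frac{1}{2} + 7 \left(8 \cdot 1\right)^{2}\right) - 50\right) \frac{10}{7} = \left(\left(- \frac{1}{2} + 7 \cdot 8^{2}\right) - 50\right) \frac{10}{7} = \left(\left(- \frac{1}{2} + 7 \cdot 64\right) - 50\right) \frac{10}{7} = \left(\left(- \frac{1}{2} + 448\right) - 50\right) \frac{10}{7} = \left(\frac{895}{2} - 50\right) \frac{10}{7} = \frac{795}{2} \cdot \frac{10}{7} = \frac{3975}{7}$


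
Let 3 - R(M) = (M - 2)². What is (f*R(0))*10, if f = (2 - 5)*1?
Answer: 30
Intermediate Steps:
f = -3 (f = -3*1 = -3)
R(M) = 3 - (-2 + M)² (R(M) = 3 - (M - 2)² = 3 - (-2 + M)²)
(f*R(0))*10 = -3*(3 - (-2 + 0)²)*10 = -3*(3 - 1*(-2)²)*10 = -3*(3 - 1*4)*10 = -3*(3 - 4)*10 = -3*(-1)*10 = 3*10 = 30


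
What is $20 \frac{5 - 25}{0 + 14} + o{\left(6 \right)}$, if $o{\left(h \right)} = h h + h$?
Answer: $\frac{94}{7} \approx 13.429$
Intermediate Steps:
$o{\left(h \right)} = h + h^{2}$ ($o{\left(h \right)} = h^{2} + h = h + h^{2}$)
$20 \frac{5 - 25}{0 + 14} + o{\left(6 \right)} = 20 \frac{5 - 25}{0 + 14} + 6 \left(1 + 6\right) = 20 \left(- \frac{20}{14}\right) + 6 \cdot 7 = 20 \left(\left(-20\right) \frac{1}{14}\right) + 42 = 20 \left(- \frac{10}{7}\right) + 42 = - \frac{200}{7} + 42 = \frac{94}{7}$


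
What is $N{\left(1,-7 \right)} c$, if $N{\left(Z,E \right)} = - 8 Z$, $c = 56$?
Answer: $-448$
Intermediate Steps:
$N{\left(1,-7 \right)} c = \left(-8\right) 1 \cdot 56 = \left(-8\right) 56 = -448$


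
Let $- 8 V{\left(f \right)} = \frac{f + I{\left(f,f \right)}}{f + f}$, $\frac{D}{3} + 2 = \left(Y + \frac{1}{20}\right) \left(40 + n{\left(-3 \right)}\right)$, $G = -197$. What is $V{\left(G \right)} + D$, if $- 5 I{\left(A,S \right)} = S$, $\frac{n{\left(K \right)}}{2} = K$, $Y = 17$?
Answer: $\frac{34661}{20} \approx 1733.1$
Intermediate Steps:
$n{\left(K \right)} = 2 K$
$I{\left(A,S \right)} = - \frac{S}{5}$
$D = \frac{17331}{10}$ ($D = -6 + 3 \left(17 + \frac{1}{20}\right) \left(40 + 2 \left(-3\right)\right) = -6 + 3 \left(17 + \frac{1}{20}\right) \left(40 - 6\right) = -6 + 3 \cdot \frac{341}{20} \cdot 34 = -6 + 3 \cdot \frac{5797}{10} = -6 + \frac{17391}{10} = \frac{17331}{10} \approx 1733.1$)
$V{\left(f \right)} = - \frac{1}{20}$ ($V{\left(f \right)} = - \frac{\left(f - \frac{f}{5}\right) \frac{1}{f + f}}{8} = - \frac{\frac{4 f}{5} \frac{1}{2 f}}{8} = \left(- \frac{1}{8}\right) \frac{2}{5} = - \frac{1}{20}$)
$V{\left(G \right)} + D = - \frac{1}{20} + \frac{17331}{10} = \frac{34661}{20}$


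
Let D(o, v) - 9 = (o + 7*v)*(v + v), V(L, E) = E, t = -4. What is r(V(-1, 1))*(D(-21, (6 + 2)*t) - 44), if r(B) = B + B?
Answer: 31290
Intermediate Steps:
D(o, v) = 9 + 2*v*(o + 7*v) (D(o, v) = 9 + (o + 7*v)*(v + v) = 9 + (o + 7*v)*(2*v) = 9 + 2*v*(o + 7*v))
r(B) = 2*B
r(V(-1, 1))*(D(-21, (6 + 2)*t) - 44) = (2*1)*((9 + 14*((6 + 2)*(-4))² + 2*(-21)*((6 + 2)*(-4))) - 44) = 2*((9 + 14*(8*(-4))² + 2*(-21)*(8*(-4))) - 44) = 2*((9 + 14*(-32)² + 2*(-21)*(-32)) - 44) = 2*((9 + 14*1024 + 1344) - 44) = 2*((9 + 14336 + 1344) - 44) = 2*(15689 - 44) = 2*15645 = 31290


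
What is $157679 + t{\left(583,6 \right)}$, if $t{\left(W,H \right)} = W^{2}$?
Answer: $497568$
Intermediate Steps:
$157679 + t{\left(583,6 \right)} = 157679 + 583^{2} = 157679 + 339889 = 497568$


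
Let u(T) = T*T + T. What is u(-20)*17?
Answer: 6460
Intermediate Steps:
u(T) = T + T**2 (u(T) = T**2 + T = T + T**2)
u(-20)*17 = -20*(1 - 20)*17 = -20*(-19)*17 = 380*17 = 6460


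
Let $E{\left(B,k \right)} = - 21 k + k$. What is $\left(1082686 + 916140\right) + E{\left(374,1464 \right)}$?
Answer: $1969546$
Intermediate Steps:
$E{\left(B,k \right)} = - 20 k$
$\left(1082686 + 916140\right) + E{\left(374,1464 \right)} = \left(1082686 + 916140\right) - 29280 = 1998826 - 29280 = 1969546$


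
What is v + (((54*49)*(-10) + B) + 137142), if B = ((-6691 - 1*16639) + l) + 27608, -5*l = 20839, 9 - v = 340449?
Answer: -1148239/5 ≈ -2.2965e+5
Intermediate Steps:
v = -340440 (v = 9 - 1*340449 = 9 - 340449 = -340440)
l = -20839/5 (l = -⅕*20839 = -20839/5 ≈ -4167.8)
B = 551/5 (B = ((-6691 - 1*16639) - 20839/5) + 27608 = ((-6691 - 16639) - 20839/5) + 27608 = (-23330 - 20839/5) + 27608 = -137489/5 + 27608 = 551/5 ≈ 110.20)
v + (((54*49)*(-10) + B) + 137142) = -340440 + (((54*49)*(-10) + 551/5) + 137142) = -340440 + ((2646*(-10) + 551/5) + 137142) = -340440 + ((-26460 + 551/5) + 137142) = -340440 + (-131749/5 + 137142) = -340440 + 553961/5 = -1148239/5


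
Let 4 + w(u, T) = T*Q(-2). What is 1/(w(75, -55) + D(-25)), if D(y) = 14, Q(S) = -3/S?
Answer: -2/145 ≈ -0.013793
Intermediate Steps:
w(u, T) = -4 + 3*T/2 (w(u, T) = -4 + T*(-3/(-2)) = -4 + T*(-3*(-½)) = -4 + T*(3/2) = -4 + 3*T/2)
1/(w(75, -55) + D(-25)) = 1/((-4 + (3/2)*(-55)) + 14) = 1/((-4 - 165/2) + 14) = 1/(-173/2 + 14) = 1/(-145/2) = -2/145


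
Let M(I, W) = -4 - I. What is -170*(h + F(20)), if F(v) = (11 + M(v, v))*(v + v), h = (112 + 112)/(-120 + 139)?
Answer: 1641520/19 ≈ 86396.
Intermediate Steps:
h = 224/19 ≈ 11.789
F(v) = 2*v*(7 - v) (F(v) = (11 + (-4 - v))*(v + v) = (7 - v)*(2*v) = 2*v*(7 - v))
-170*(h + F(20)) = -170*(224/19 + 2*20*(7 - 1*20)) = -170*(224/19 + 2*20*(7 - 20)) = -170*(224/19 + 2*20*(-13)) = -170*(224/19 - 520) = -170*(-9656/19) = 1641520/19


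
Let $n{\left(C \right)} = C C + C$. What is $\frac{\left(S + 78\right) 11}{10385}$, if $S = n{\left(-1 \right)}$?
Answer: $\frac{858}{10385} \approx 0.082619$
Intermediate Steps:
$n{\left(C \right)} = C + C^{2}$ ($n{\left(C \right)} = C^{2} + C = C + C^{2}$)
$S = 0$ ($S = - (1 - 1) = \left(-1\right) 0 = 0$)
$\frac{\left(S + 78\right) 11}{10385} = \frac{\left(0 + 78\right) 11}{10385} = 78 \cdot 11 \cdot \frac{1}{10385} = 858 \cdot \frac{1}{10385} = \frac{858}{10385}$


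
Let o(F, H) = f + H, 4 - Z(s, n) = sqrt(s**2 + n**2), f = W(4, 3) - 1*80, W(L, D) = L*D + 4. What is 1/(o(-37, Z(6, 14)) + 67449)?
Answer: 67389/4541277089 + 2*sqrt(58)/4541277089 ≈ 1.4843e-5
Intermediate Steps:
W(L, D) = 4 + D*L (W(L, D) = D*L + 4 = 4 + D*L)
f = -64 (f = (4 + 3*4) - 1*80 = (4 + 12) - 80 = 16 - 80 = -64)
Z(s, n) = 4 - sqrt(n**2 + s**2) (Z(s, n) = 4 - sqrt(s**2 + n**2) = 4 - sqrt(n**2 + s**2))
o(F, H) = -64 + H
1/(o(-37, Z(6, 14)) + 67449) = 1/((-64 + (4 - sqrt(14**2 + 6**2))) + 67449) = 1/((-64 + (4 - sqrt(196 + 36))) + 67449) = 1/((-64 + (4 - sqrt(232))) + 67449) = 1/((-64 + (4 - 2*sqrt(58))) + 67449) = 1/((-60 - 2*sqrt(58)) + 67449) = 1/(67389 - 2*sqrt(58))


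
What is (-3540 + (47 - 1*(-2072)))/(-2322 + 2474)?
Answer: -1421/152 ≈ -9.3487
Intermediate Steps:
(-3540 + (47 - 1*(-2072)))/(-2322 + 2474) = (-3540 + (47 + 2072))/152 = (-3540 + 2119)*(1/152) = -1421*1/152 = -1421/152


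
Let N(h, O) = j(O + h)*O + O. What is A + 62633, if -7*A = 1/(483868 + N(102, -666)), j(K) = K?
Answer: 376535942005/6011782 ≈ 62633.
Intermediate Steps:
N(h, O) = O + O*(O + h) (N(h, O) = (O + h)*O + O = O*(O + h) + O = O + O*(O + h))
A = -1/6011782 (A = -1/(7*(483868 - 666*(1 - 666 + 102))) = -1/(7*(483868 - 666*(-563))) = -1/(7*(483868 + 374958)) = -⅐/858826 = -⅐*1/858826 = -1/6011782 ≈ -1.6634e-7)
A + 62633 = -1/6011782 + 62633 = 376535942005/6011782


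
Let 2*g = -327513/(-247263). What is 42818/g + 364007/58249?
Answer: 411173107840441/6359101579 ≈ 64659.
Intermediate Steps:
g = 109171/164842 (g = (-327513/(-247263))/2 = (-327513*(-1/247263))/2 = (½)*(109171/82421) = 109171/164842 ≈ 0.66228)
42818/g + 364007/58249 = 42818/(109171/164842) + 364007/58249 = 42818*(164842/109171) + 364007*(1/58249) = 7058204756/109171 + 364007/58249 = 411173107840441/6359101579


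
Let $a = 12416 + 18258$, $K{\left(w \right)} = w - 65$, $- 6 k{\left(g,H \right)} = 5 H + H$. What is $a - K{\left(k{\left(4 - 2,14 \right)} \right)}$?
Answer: $30753$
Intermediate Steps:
$k{\left(g,H \right)} = - H$ ($k{\left(g,H \right)} = - \frac{5 H + H}{6} = - \frac{6 H}{6} = - H$)
$K{\left(w \right)} = -65 + w$ ($K{\left(w \right)} = w - 65 = -65 + w$)
$a = 30674$
$a - K{\left(k{\left(4 - 2,14 \right)} \right)} = 30674 - \left(-65 - 14\right) = 30674 - -79 = 30674 + 79 = 30753$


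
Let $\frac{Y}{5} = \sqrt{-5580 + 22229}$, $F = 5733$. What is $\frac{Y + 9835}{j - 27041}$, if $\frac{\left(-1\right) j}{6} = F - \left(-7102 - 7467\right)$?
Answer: $- \frac{9835}{148853} - \frac{5 \sqrt{16649}}{148853} \approx -0.070406$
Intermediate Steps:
$j = -121812$ ($j = - 6 \left(5733 - \left(-7102 - 7467\right)\right) = - 6 \left(5733 - -14569\right) = - 6 \left(5733 + 14569\right) = \left(-6\right) 20302 = -121812$)
$Y = 5 \sqrt{16649}$ ($Y = 5 \sqrt{-5580 + 22229} = 5 \sqrt{16649} \approx 645.16$)
$\frac{Y + 9835}{j - 27041} = \frac{5 \sqrt{16649} + 9835}{-121812 - 27041} = \frac{9835 + 5 \sqrt{16649}}{-148853} = \left(9835 + 5 \sqrt{16649}\right) \left(- \frac{1}{148853}\right) = - \frac{9835}{148853} - \frac{5 \sqrt{16649}}{148853}$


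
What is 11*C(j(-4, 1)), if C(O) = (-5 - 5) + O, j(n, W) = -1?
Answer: -121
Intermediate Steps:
C(O) = -10 + O
11*C(j(-4, 1)) = 11*(-10 - 1) = 11*(-11) = -121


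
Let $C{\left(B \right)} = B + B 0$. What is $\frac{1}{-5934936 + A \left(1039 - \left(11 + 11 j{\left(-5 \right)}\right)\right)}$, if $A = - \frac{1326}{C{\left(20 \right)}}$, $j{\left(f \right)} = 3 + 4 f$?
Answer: $- \frac{2}{12030981} \approx -1.6624 \cdot 10^{-7}$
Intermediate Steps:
$C{\left(B \right)} = B$ ($C{\left(B \right)} = B + 0 = B$)
$A = - \frac{663}{10}$ ($A = - \frac{1326}{20} = \left(-1326\right) \frac{1}{20} = - \frac{663}{10} \approx -66.3$)
$\frac{1}{-5934936 + A \left(1039 - \left(11 + 11 j{\left(-5 \right)}\right)\right)} = \frac{1}{-5934936 - \frac{663 \left(1039 - \left(11 + 11 \left(3 + 4 \left(-5\right)\right)\right)\right)}{10}} = \frac{1}{-5934936 - \frac{663 \left(1039 - \left(11 + 11 \left(3 - 20\right)\right)\right)}{10}} = \frac{1}{-5934936 - \frac{663 \left(1039 - -176\right)}{10}} = \frac{1}{-5934936 - \frac{663 \left(1039 + \left(-11 + 187\right)\right)}{10}} = \frac{1}{-5934936 - \frac{663 \left(1039 + 176\right)}{10}} = \frac{1}{-5934936 - \frac{161109}{2}} = \frac{1}{- \frac{12030981}{2}} = - \frac{2}{12030981}$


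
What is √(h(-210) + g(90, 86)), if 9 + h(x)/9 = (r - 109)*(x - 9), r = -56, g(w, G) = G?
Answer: 2*√81305 ≈ 570.28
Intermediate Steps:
h(x) = 13284 - 1485*x (h(x) = -81 + 9*((-56 - 109)*(x - 9)) = -81 + 9*(-165*(-9 + x)) = -81 + 9*(1485 - 165*x) = -81 + (13365 - 1485*x) = 13284 - 1485*x)
√(h(-210) + g(90, 86)) = √((13284 - 1485*(-210)) + 86) = √((13284 + 311850) + 86) = √(325134 + 86) = √325220 = 2*√81305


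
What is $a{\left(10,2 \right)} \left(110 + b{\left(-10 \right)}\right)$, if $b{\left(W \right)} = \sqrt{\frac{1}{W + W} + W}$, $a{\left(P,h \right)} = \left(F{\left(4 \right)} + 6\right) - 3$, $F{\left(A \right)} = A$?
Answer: $770 + \frac{7 i \sqrt{1005}}{10} \approx 770.0 + 22.191 i$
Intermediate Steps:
$a{\left(P,h \right)} = 7$ ($a{\left(P,h \right)} = \left(4 + 6\right) - 3 = 10 - 3 = 7$)
$b{\left(W \right)} = \sqrt{W + \frac{1}{2 W}}$ ($b{\left(W \right)} = \sqrt{\frac{1}{2 W} + W} = \sqrt{W + \frac{1}{2 W}}$)
$a{\left(10,2 \right)} \left(110 + b{\left(-10 \right)}\right) = 7 \left(110 + \frac{\sqrt{\frac{2}{-10} + 4 \left(-10\right)}}{2}\right) = 7 \left(110 + \frac{\sqrt{2 \left(- \frac{1}{10}\right) - 40}}{2}\right) = 7 \left(110 + \frac{\sqrt{- \frac{1}{5} - 40}}{2}\right) = 7 \left(110 + \frac{\sqrt{- \frac{201}{5}}}{2}\right) = 7 \left(110 + \frac{\frac{1}{5} i \sqrt{1005}}{2}\right) = 7 \left(110 + \frac{i \sqrt{1005}}{10}\right) = 770 + \frac{7 i \sqrt{1005}}{10}$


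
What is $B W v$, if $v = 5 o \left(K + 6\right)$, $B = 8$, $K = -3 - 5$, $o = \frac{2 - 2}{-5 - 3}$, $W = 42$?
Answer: $0$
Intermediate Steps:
$o = 0$ ($o = \frac{0}{-8} = 0 \left(- \frac{1}{8}\right) = 0$)
$K = -8$ ($K = -3 - 5 = -8$)
$v = 0$ ($v = 5 \cdot 0 \left(-8 + 6\right) = 0 \left(-2\right) = 0$)
$B W v = 8 \cdot 42 \cdot 0 = 336 \cdot 0 = 0$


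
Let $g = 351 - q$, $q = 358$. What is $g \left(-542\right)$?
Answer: $3794$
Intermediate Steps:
$g = -7$ ($g = 351 - 358 = -7$)
$g \left(-542\right) = \left(-7\right) \left(-542\right) = 3794$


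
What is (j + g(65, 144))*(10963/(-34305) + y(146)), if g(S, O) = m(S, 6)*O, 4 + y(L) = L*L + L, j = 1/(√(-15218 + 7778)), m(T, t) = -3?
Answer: -105999224688/11435 - 736105727*I*√465/63807300 ≈ -9.2697e+6 - 248.77*I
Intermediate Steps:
j = -I*√465/1860 (j = 1/(√(-7440)) = 1/(4*I*√465) = -I*√465/1860 ≈ -0.011593*I)
y(L) = -4 + L + L² (y(L) = -4 + (L*L + L) = -4 + (L² + L) = -4 + (L + L²) = -4 + L + L²)
g(S, O) = -3*O
(j + g(65, 144))*(10963/(-34305) + y(146)) = (-I*√465/1860 - 3*144)*(10963/(-34305) + (-4 + 146 + 146²)) = (-I*√465/1860 - 432)*(10963*(-1/34305) + (-4 + 146 + 21316)) = (-432 - I*√465/1860)*(-10963/34305 + 21458) = (-432 - I*√465/1860)*(736105727/34305) = -105999224688/11435 - 736105727*I*√465/63807300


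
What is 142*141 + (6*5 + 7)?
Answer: 20059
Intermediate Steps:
142*141 + (6*5 + 7) = 20022 + (30 + 7) = 20022 + 37 = 20059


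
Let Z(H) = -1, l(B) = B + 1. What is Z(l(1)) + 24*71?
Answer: 1703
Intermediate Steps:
l(B) = 1 + B
Z(l(1)) + 24*71 = -1 + 24*71 = -1 + 1704 = 1703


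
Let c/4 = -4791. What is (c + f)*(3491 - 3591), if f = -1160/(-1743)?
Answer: 3340169200/1743 ≈ 1.9163e+6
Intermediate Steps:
f = 1160/1743 (f = -1160*(-1/1743) = 1160/1743 ≈ 0.66552)
c = -19164 (c = 4*(-4791) = -19164)
(c + f)*(3491 - 3591) = (-19164 + 1160/1743)*(3491 - 3591) = -33401692/1743*(-100) = 3340169200/1743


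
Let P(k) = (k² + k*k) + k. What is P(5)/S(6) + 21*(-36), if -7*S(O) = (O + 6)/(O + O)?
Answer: -1141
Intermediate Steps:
P(k) = k + 2*k² (P(k) = (k² + k²) + k = 2*k² + k = k + 2*k²)
S(O) = -(6 + O)/(14*O) (S(O) = -(O + 6)/(7*(O + O)) = -(6 + O)/(7*(2*O)) = -(6 + O)*1/(2*O)/7 = -(6 + O)/(14*O))
P(5)/S(6) + 21*(-36) = (5*(1 + 2*5))/(((1/14)*(-6 - 1*6)/6)) + 21*(-36) = (5*(1 + 10))/(((1/14)*(⅙)*(-6 - 6))) - 756 = (5*11)/(((1/14)*(⅙)*(-12))) - 756 = 55/(-⅐) - 756 = 55*(-7) - 756 = -385 - 756 = -1141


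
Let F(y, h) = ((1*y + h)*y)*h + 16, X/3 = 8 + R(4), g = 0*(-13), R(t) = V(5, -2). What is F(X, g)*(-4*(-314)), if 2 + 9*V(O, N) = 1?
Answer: 20096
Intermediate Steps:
V(O, N) = -1/9 (V(O, N) = -2/9 + (1/9)*1 = -2/9 + 1/9 = -1/9)
R(t) = -1/9
g = 0
X = 71/3 (X = 3*(8 - 1/9) = 3*(71/9) = 71/3 ≈ 23.667)
F(y, h) = 16 + h*y*(h + y) (F(y, h) = ((y + h)*y)*h + 16 = ((h + y)*y)*h + 16 = (y*(h + y))*h + 16 = h*y*(h + y) + 16 = 16 + h*y*(h + y))
F(X, g)*(-4*(-314)) = (16 + 0*(71/3)**2 + (71/3)*0**2)*(-4*(-314)) = (16 + 0*(5041/9) + (71/3)*0)*1256 = (16 + 0 + 0)*1256 = 16*1256 = 20096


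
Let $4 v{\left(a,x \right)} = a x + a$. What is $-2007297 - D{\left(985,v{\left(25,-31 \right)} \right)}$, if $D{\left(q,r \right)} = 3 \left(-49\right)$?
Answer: $-2007150$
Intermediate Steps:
$v{\left(a,x \right)} = \frac{a}{4} + \frac{a x}{4}$ ($v{\left(a,x \right)} = \frac{a x + a}{4} = \frac{a + a x}{4} = \frac{a}{4} + \frac{a x}{4}$)
$D{\left(q,r \right)} = -147$
$-2007297 - D{\left(985,v{\left(25,-31 \right)} \right)} = -2007297 - -147 = -2007297 + 147 = -2007150$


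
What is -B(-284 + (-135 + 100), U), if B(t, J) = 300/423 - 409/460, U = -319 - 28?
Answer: 11669/64860 ≈ 0.17991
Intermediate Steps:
U = -347
B(t, J) = -11669/64860 (B(t, J) = 300*(1/423) - 409*1/460 = 100/141 - 409/460 = -11669/64860)
-B(-284 + (-135 + 100), U) = -1*(-11669/64860) = 11669/64860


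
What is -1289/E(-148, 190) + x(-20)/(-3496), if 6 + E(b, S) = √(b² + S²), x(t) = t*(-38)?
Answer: -233861/666632 - 1289*√14501/28984 ≈ -5.7062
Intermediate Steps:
x(t) = -38*t
E(b, S) = -6 + √(S² + b²) (E(b, S) = -6 + √(b² + S²) = -6 + √(S² + b²))
-1289/E(-148, 190) + x(-20)/(-3496) = -1289/(-6 + √(190² + (-148)²)) - 38*(-20)/(-3496) = -1289/(-6 + √(36100 + 21904)) + 760*(-1/3496) = -1289/(-6 + √58004) - 5/23 = -1289/(-6 + 2*√14501) - 5/23 = -5/23 - 1289/(-6 + 2*√14501)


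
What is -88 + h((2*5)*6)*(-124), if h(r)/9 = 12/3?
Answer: -4552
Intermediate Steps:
h(r) = 36 (h(r) = 9*(12/3) = 9*(12*(1/3)) = 9*4 = 36)
-88 + h((2*5)*6)*(-124) = -88 + 36*(-124) = -88 - 4464 = -4552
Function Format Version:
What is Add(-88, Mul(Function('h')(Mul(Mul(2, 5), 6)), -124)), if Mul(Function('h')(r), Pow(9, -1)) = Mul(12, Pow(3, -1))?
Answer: -4552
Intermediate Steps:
Function('h')(r) = 36 (Function('h')(r) = Mul(9, Mul(12, Pow(3, -1))) = Mul(9, Mul(12, Rational(1, 3))) = Mul(9, 4) = 36)
Add(-88, Mul(Function('h')(Mul(Mul(2, 5), 6)), -124)) = Add(-88, Mul(36, -124)) = Add(-88, -4464) = -4552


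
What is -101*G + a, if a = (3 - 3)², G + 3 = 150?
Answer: -14847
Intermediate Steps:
G = 147 (G = -3 + 150 = 147)
a = 0 (a = 0² = 0)
-101*G + a = -101*147 + 0 = -14847 + 0 = -14847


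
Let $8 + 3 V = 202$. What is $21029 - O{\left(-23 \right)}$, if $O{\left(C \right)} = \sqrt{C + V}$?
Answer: $21029 - \frac{5 \sqrt{15}}{3} \approx 21023.0$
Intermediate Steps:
$V = \frac{194}{3}$ ($V = - \frac{8}{3} + \frac{1}{3} \cdot 202 = - \frac{8}{3} + \frac{202}{3} = \frac{194}{3} \approx 64.667$)
$O{\left(C \right)} = \sqrt{\frac{194}{3} + C}$ ($O{\left(C \right)} = \sqrt{C + \frac{194}{3}} = \sqrt{\frac{194}{3} + C}$)
$21029 - O{\left(-23 \right)} = 21029 - \frac{\sqrt{582 + 9 \left(-23\right)}}{3} = 21029 - \frac{\sqrt{582 - 207}}{3} = 21029 - \frac{\sqrt{375}}{3} = 21029 - \frac{5 \sqrt{15}}{3}$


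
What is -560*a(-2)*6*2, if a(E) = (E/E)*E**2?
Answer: -26880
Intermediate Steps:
a(E) = E**2 (a(E) = 1*E**2 = E**2)
-560*a(-2)*6*2 = -560*(-2)**2*6*2 = -560*4*6*2 = -13440*2 = -560*48 = -26880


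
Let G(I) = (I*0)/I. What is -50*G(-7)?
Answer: 0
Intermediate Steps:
G(I) = 0 (G(I) = 0/I = 0)
-50*G(-7) = -50*0 = 0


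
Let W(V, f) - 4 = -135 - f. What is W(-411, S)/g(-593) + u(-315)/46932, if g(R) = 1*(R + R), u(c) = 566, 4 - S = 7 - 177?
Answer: 1873192/6957669 ≈ 0.26923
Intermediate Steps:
S = 174 (S = 4 - (7 - 177) = 4 - 1*(-170) = 4 + 170 = 174)
W(V, f) = -131 - f (W(V, f) = 4 + (-135 - f) = -131 - f)
g(R) = 2*R (g(R) = 1*(2*R) = 2*R)
W(-411, S)/g(-593) + u(-315)/46932 = (-131 - 1*174)/((2*(-593))) + 566/46932 = (-131 - 174)/(-1186) + 566*(1/46932) = -305*(-1/1186) + 283/23466 = 305/1186 + 283/23466 = 1873192/6957669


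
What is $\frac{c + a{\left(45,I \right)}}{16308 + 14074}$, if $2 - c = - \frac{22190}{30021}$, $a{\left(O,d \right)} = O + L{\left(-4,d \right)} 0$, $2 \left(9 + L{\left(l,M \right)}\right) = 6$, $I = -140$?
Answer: $\frac{1433177}{912098022} \approx 0.0015713$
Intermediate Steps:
$L{\left(l,M \right)} = -6$ ($L{\left(l,M \right)} = -9 + \frac{1}{2} \cdot 6 = -9 + 3 = -6$)
$a{\left(O,d \right)} = O$ ($a{\left(O,d \right)} = O - 0 = O + 0 = O$)
$c = \frac{82232}{30021}$ ($c = 2 - - \frac{22190}{30021} = 2 + \frac{22190}{30021} = \frac{82232}{30021} \approx 2.7392$)
$\frac{c + a{\left(45,I \right)}}{16308 + 14074} = \frac{\frac{82232}{30021} + 45}{16308 + 14074} = \frac{1433177}{30021 \cdot 30382} = \frac{1433177}{30021} \cdot \frac{1}{30382} = \frac{1433177}{912098022}$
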